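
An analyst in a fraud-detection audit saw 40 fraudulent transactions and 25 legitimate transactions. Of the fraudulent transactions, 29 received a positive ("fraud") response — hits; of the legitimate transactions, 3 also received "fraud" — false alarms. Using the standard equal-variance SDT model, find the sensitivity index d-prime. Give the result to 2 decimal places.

d-prime = 1.77

H = 29/40 = 0.7250
FA = 3/25 = 0.1200
Φ⁻¹(H) = Φ⁻¹(0.7250) = 0.598
Φ⁻¹(FA) = Φ⁻¹(0.1200) = -1.175
d' = z(H) − z(FA) = 0.598 − (-1.175) = 1.773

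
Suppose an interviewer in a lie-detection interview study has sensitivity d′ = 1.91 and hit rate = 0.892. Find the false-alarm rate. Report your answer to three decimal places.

z(hit rate) = z(0.892) = 1.2372
z(FA) = z(H) − d' = 1.2372 − 1.91 = -0.6728
false-alarm rate = Φ(-0.6728) = 0.2505

false-alarm rate = 0.251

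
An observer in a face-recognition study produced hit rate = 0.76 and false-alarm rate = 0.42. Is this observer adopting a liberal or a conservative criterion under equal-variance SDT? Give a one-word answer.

z(H) = 0.706, z(FA) = -0.202
c = −½·(z(H) + z(FA)) = -0.252
c < 0 → liberal criterion (biased toward responding “yes”).

liberal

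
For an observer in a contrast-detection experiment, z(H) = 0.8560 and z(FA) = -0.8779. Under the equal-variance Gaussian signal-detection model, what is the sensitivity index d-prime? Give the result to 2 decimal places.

d' = z(H) − z(FA) = 0.8560 − (-0.8779) = 1.7339

d-prime = 1.73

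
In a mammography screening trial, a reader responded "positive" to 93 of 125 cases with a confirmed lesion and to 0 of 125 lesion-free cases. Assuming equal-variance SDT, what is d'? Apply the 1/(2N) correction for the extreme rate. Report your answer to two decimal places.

The false-alarm rate is 0/125 = 0, so apply the 1/(2N) correction: FA → 1/(2·125) = 0.00400.
z(H) = z(0.74400) = 0.656
z(FA) = z(0.00400) = -2.652
d' = 0.656 − (-2.652) = 3.308

d' = 3.31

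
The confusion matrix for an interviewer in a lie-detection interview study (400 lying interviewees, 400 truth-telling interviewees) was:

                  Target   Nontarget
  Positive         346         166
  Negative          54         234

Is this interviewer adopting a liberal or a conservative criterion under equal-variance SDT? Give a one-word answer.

z(H) = 1.103, z(FA) = -0.215
c = −½·(z(H) + z(FA)) = -0.444
c < 0 → liberal criterion (biased toward responding “yes”).

liberal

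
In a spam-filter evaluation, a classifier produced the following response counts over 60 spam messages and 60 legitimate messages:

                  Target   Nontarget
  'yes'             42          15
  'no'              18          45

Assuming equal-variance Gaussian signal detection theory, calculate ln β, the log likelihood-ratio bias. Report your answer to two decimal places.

ln β = 0.09

H = 42/60 = 0.7000
FA = 15/60 = 0.2500
z(H) = 0.524
z(FA) = -0.674
ln β = −½·[z(H)² − z(FA)²] = −0.5 × (0.275 − 0.454) = 0.0895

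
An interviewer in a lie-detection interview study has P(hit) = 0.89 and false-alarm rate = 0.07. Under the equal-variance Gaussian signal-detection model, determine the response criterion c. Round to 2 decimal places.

c = 0.12

Φ⁻¹(H) = 1.2265
Φ⁻¹(FA) = -1.4758
c = −½·[z(H) + z(FA)] = −0.5 × (1.2265 + (-1.4758)) = 0.12465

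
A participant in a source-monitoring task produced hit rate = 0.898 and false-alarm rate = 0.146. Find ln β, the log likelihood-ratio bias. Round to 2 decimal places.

z(H) = 1.270
z(FA) = -1.054
ln β = −½·[z(H)² − z(FA)²] = −0.5 × (1.613 − 1.111) = -0.251

ln β = -0.25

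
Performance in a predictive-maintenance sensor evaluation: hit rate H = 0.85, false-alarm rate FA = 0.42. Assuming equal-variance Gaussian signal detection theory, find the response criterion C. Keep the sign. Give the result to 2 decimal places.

z(H) = z(0.85) = 1.0364
z(FA) = z(0.42) = -0.2019
c = −½·[z(H) + z(FA)] = −0.5 × (1.0364 + (-0.2019)) = -0.41725
c < 0: the model has a liberal response bias.

C = -0.42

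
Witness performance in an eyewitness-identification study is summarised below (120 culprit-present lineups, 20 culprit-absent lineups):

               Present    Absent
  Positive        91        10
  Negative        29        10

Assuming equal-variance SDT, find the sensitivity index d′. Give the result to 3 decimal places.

H = 91/120 = 0.7583
FA = 10/20 = 0.5000
z(H) = z(0.7583) = 0.7008
z(FA) = z(0.5000) = 0.0000
d' = z(H) − z(FA) = 0.7008 − 0.0000 = 0.7008

d′ = 0.701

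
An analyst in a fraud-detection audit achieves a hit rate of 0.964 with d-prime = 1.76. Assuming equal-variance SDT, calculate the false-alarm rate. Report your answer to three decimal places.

z(hit rate) = z(0.964) = 1.7991
z(FA) = z(H) − d' = 1.7991 − 1.76 = 0.0391
false-alarm rate = Φ(0.0391) = 0.5156

false-alarm rate = 0.516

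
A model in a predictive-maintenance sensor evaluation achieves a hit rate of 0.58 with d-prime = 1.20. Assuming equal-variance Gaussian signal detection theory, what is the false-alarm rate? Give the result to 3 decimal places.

false-alarm rate = 0.159

z(hit rate) = z(0.58) = 0.2019
z(FA) = z(H) − d' = 0.2019 − 1.20 = -0.9981
false-alarm rate = Φ(-0.9981) = 0.1591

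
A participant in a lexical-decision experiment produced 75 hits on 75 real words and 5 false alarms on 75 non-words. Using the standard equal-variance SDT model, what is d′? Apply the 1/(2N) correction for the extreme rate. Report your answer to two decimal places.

d′ = 3.98

The hit rate is 75/75 = 1, so apply the 1/(2N) correction: H → 1 − 1/(2·75) = 0.99333.
z(H) = z(0.99333) = 2.475
z(FA) = z(0.06667) = -1.501
d' = 2.475 − (-1.501) = 3.976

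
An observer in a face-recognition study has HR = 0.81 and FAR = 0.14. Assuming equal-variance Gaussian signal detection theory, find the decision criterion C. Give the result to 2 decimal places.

C = 0.10

z(H) = z(0.81) = 0.878
z(FA) = z(0.14) = -1.080
c = −½·[z(H) + z(FA)] = −0.5 × (0.878 + (-1.080)) = 0.101
c > 0: the observer has a conservative response bias.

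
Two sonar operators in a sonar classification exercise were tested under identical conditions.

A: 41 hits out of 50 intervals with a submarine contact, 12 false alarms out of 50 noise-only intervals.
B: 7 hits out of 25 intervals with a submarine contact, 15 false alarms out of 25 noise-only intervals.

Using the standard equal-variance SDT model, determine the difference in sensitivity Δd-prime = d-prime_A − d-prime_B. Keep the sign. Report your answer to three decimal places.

A: z(0.8200) = 0.9154, z(0.2400) = -0.7063, d' = 1.6217
B: z(0.2800) = -0.5828, z(0.6000) = 0.2533, d' = -0.8361
Δd' = d'_A − d'_B = 1.6217 − (-0.8361) = 2.4578
A has the higher sensitivity.

Δd-prime = 2.458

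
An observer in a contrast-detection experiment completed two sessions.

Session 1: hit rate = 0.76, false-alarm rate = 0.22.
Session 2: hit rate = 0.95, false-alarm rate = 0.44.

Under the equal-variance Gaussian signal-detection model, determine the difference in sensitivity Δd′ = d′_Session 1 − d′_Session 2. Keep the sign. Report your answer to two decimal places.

Δd′ = -0.32

Session 1: z(0.76) = 0.706, z(0.22) = -0.772, d' = 1.478
Session 2: z(0.95) = 1.645, z(0.44) = -0.151, d' = 1.796
Δd' = d'_Session 1 − d'_Session 2 = 1.478 − 1.796 = -0.318
Session 2 has the higher sensitivity.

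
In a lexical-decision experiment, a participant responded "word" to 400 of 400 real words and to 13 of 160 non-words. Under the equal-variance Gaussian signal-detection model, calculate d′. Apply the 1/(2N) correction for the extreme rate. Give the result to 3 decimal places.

The hit rate is 400/400 = 1, so apply the 1/(2N) correction: H → 1 − 1/(2·400) = 0.99875.
z(H) = z(0.99875) = 3.0233
z(FA) = z(0.08125) = -1.3967
d' = 3.0233 − (-1.3967) = 4.4200

d′ = 4.420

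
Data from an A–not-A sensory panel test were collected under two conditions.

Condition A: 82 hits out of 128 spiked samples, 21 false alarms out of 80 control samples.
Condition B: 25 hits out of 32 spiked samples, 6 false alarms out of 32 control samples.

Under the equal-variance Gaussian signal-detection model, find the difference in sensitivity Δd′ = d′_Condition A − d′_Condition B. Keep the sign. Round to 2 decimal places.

Condition A: z(0.6406) = 0.360, z(0.2625) = -0.636, d' = 0.996
Condition B: z(0.7812) = 0.776, z(0.1875) = -0.887, d' = 1.663
Δd' = d'_Condition A − d'_Condition B = 0.996 − 1.663 = -0.667
Condition B has the higher sensitivity.

Δd′ = -0.67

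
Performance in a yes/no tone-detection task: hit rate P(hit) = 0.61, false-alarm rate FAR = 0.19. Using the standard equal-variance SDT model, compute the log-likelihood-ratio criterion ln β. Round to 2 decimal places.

ln β = 0.35

z(H) = z(0.61) = 0.279
z(FA) = z(0.19) = -0.878
ln β = −½·[z(H)² − z(FA)²] = −0.5 × (0.078 − 0.771) = 0.3465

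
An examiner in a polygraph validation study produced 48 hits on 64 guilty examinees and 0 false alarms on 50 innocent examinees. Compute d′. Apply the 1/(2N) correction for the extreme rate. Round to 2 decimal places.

d′ = 3.00

The false-alarm rate is 0/50 = 0, so apply the 1/(2N) correction: FA → 1/(2·50) = 0.01000.
z(H) = z(0.75000) = 0.674
z(FA) = z(0.01000) = -2.326
d' = 0.674 − (-2.326) = 3.000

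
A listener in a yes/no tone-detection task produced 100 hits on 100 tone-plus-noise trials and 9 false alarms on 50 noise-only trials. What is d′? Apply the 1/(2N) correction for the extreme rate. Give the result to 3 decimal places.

The hit rate is 100/100 = 1, so apply the 1/(2N) correction: H → 1 − 1/(2·100) = 0.99500.
z(H) = z(0.99500) = 2.5758
z(FA) = z(0.18000) = -0.9154
d' = 2.5758 − (-0.9154) = 3.4912

d′ = 3.491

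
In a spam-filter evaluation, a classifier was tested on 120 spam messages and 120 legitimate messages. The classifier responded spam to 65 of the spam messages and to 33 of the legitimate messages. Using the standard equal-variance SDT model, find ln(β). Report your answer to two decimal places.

H = 65/120 = 0.5417
FA = 33/120 = 0.2750
Φ⁻¹(H) = 0.105
Φ⁻¹(FA) = -0.598
ln β = −½·[z(H)² − z(FA)²] = −0.5 × (0.011 − 0.358) = 0.1735

ln β = 0.17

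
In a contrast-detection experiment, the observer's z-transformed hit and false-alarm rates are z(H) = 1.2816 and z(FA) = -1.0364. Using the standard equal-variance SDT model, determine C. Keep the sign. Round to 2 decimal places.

c = −½·[z(H) + z(FA)] = −½·(1.2816 + (-1.0364)) = -0.1226

C = -0.12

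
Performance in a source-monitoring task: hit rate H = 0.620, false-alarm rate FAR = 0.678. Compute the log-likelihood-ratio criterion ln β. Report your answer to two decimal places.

ln β = 0.06

z(0.620) = 0.305, z(0.678) = 0.462
ln β = −½·[z(H)² − z(FA)²] = −0.5 × (0.093 − 0.213) = 0.060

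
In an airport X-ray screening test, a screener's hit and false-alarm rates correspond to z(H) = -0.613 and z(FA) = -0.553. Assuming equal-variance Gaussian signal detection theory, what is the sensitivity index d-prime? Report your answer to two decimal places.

d-prime = -0.06

d' = z(H) − z(FA) = -0.613 − (-0.553) = -0.060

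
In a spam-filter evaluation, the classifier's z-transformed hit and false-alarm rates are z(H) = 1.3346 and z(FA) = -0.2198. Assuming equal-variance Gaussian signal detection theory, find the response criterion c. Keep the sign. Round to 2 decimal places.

c = −½·[z(H) + z(FA)] = −½·(1.3346 + (-0.2198)) = -0.5574

c = -0.56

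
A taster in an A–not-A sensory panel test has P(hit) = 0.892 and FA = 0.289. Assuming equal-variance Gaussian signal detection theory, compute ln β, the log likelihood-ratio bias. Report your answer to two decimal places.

Φ⁻¹(H) = Φ⁻¹(0.892) = 1.237
Φ⁻¹(FA) = Φ⁻¹(0.289) = -0.556
ln β = −½·[z(H)² − z(FA)²] = −0.5 × (1.530 − 0.309) = -0.6105

ln β = -0.61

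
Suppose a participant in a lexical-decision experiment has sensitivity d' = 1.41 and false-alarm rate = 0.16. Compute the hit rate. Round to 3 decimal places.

hit rate = 0.661

z(false-alarm rate) = z(0.16) = -0.9945
z(H) = z(FA) + d' = -0.9945 + 1.41 = 0.4155
hit rate = Φ(0.4155) = 0.6611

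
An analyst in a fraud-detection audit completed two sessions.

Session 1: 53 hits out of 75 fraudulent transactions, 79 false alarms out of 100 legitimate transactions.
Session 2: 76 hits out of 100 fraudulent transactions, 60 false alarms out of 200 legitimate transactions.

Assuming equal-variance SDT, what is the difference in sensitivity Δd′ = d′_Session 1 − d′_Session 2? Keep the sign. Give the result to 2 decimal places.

Δd′ = -1.49

Session 1: z(0.7067) = 0.544, z(0.7900) = 0.806, d' = -0.262
Session 2: z(0.7600) = 0.706, z(0.3000) = -0.524, d' = 1.230
Δd' = d'_Session 1 − d'_Session 2 = -0.262 − 1.230 = -1.492
Session 2 has the higher sensitivity.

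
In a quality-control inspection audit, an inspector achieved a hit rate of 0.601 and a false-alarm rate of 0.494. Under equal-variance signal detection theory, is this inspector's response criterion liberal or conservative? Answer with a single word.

liberal

z(H) = 0.256, z(FA) = -0.015
c = −½·(z(H) + z(FA)) = -0.1205
c < 0 → liberal criterion (biased toward responding “yes”).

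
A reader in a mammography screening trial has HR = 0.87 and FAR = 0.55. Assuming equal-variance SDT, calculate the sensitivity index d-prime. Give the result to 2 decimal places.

d-prime = 1.00

Φ⁻¹(0.87) = 1.1264, Φ⁻¹(0.55) = 0.1257
d' = z(H) − z(FA) = 1.1264 − 0.1257 = 1.0007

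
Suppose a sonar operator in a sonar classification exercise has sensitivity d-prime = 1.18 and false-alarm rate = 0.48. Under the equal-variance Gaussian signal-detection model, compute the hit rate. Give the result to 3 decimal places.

z(false-alarm rate) = z(0.48) = -0.0502
z(H) = z(FA) + d' = -0.0502 + 1.18 = 1.1298
hit rate = Φ(1.1298) = 0.8707

hit rate = 0.871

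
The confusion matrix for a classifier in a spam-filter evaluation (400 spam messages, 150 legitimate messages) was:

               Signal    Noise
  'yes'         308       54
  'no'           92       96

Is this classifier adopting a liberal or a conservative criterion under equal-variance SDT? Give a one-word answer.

liberal

z(H) = 0.739, z(FA) = -0.358
c = −½·(z(H) + z(FA)) = -0.1905
c < 0 → liberal criterion (biased toward responding “yes”).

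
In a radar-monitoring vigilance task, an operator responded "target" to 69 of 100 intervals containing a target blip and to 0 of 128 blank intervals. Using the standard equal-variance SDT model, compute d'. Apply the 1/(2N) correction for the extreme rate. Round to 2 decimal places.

d' = 3.16

The false-alarm rate is 0/128 = 0, so apply the 1/(2N) correction: FA → 1/(2·128) = 0.00391.
z(H) = z(0.69000) = 0.496
z(FA) = z(0.00391) = -2.660
d' = 0.496 − (-2.660) = 3.156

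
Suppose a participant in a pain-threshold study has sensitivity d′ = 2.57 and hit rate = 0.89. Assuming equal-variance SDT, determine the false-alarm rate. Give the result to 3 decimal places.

false-alarm rate = 0.090

z(hit rate) = z(0.89) = 1.2265
z(FA) = z(H) − d' = 1.2265 − 2.57 = -1.3435
false-alarm rate = Φ(-1.3435) = 0.0896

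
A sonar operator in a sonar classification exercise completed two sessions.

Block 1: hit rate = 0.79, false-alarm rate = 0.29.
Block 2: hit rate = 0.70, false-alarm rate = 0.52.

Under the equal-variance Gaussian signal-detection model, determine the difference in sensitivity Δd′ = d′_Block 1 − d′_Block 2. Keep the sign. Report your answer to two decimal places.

Δd′ = 0.89

Block 1: z(0.79) = 0.806, z(0.29) = -0.553, d' = 1.359
Block 2: z(0.70) = 0.524, z(0.52) = 0.050, d' = 0.474
Δd' = d'_Block 1 − d'_Block 2 = 1.359 − 0.474 = 0.885
Block 1 has the higher sensitivity.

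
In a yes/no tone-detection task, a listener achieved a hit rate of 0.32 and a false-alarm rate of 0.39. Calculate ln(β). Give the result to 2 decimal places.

Φ⁻¹(H) = Φ⁻¹(0.32) = -0.468
Φ⁻¹(FA) = Φ⁻¹(0.39) = -0.279
ln β = −½·[z(H)² − z(FA)²] = −0.5 × (0.219 − 0.078) = -0.0705

ln β = -0.07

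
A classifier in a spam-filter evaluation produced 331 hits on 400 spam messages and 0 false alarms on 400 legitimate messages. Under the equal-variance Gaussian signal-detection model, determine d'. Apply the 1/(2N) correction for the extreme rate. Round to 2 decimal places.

The false-alarm rate is 0/400 = 0, so apply the 1/(2N) correction: FA → 1/(2·400) = 0.00125.
z(H) = z(0.82750) = 0.944
z(FA) = z(0.00125) = -3.023
d' = 0.944 − (-3.023) = 3.967

d' = 3.97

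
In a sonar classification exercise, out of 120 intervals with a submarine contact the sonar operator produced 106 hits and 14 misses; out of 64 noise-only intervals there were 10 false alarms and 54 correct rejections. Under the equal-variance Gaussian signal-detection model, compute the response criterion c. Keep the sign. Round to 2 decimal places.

H = 106/120 = 0.8833
FA = 10/64 = 0.1562
Φ⁻¹(H) = Φ⁻¹(0.8833) = 1.192
Φ⁻¹(FA) = Φ⁻¹(0.1562) = -1.010
c = −½·[z(H) + z(FA)] = −0.5 × (1.192 + (-1.010)) = -0.091
c < 0: the sonar operator has a liberal response bias.

c = -0.09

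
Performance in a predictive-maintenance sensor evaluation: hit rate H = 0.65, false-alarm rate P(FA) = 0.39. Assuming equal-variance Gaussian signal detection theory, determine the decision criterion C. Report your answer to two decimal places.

Φ⁻¹(0.65) = 0.3853, Φ⁻¹(0.39) = -0.2793
c = −½·[z(H) + z(FA)] = −0.5 × (0.3853 + (-0.2793)) = -0.0530

C = -0.05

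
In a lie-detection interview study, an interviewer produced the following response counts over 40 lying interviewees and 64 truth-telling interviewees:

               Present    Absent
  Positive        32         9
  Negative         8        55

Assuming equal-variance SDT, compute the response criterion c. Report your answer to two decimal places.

H = 32/40 = 0.8000
FA = 9/64 = 0.1406
Φ⁻¹(H) = 0.8416
Φ⁻¹(FA) = -1.0776
c = −½·[z(H) + z(FA)] = −0.5 × (0.8416 + (-1.0776)) = 0.1180

c = 0.12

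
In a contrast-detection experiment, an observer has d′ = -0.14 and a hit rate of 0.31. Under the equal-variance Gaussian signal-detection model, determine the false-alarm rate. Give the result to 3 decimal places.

false-alarm rate = 0.361

z(hit rate) = z(0.31) = -0.4959
z(FA) = z(H) − d' = -0.4959 − (-0.14) = -0.3559
false-alarm rate = Φ(-0.3559) = 0.3610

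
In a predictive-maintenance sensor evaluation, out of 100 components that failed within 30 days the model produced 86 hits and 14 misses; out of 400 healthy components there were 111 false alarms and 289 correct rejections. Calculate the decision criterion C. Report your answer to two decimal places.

C = -0.25

H = 86/100 = 0.8600
FA = 111/400 = 0.2775
z(H) = z(0.8600) = 1.080
z(FA) = z(0.2775) = -0.590
c = −½·[z(H) + z(FA)] = −0.5 × (1.080 + (-0.590)) = -0.245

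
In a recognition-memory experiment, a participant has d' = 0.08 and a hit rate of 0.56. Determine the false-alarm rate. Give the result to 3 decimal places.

false-alarm rate = 0.528

z(hit rate) = z(0.56) = 0.1510
z(FA) = z(H) − d' = 0.1510 − 0.08 = 0.0710
false-alarm rate = Φ(0.0710) = 0.5283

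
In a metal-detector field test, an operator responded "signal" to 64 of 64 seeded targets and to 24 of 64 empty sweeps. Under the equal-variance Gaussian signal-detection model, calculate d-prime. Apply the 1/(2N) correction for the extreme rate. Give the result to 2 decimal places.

d-prime = 2.74

The hit rate is 64/64 = 1, so apply the 1/(2N) correction: H → 1 − 1/(2·64) = 0.99219.
z(H) = z(0.99219) = 2.418
z(FA) = z(0.37500) = -0.319
d' = 2.418 − (-0.319) = 2.737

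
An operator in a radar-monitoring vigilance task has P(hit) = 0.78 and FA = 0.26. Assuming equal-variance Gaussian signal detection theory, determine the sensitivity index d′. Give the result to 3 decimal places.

d′ = 1.416

Φ⁻¹(H) = Φ⁻¹(0.78) = 0.7722
Φ⁻¹(FA) = Φ⁻¹(0.26) = -0.6433
d' = z(H) − z(FA) = 0.7722 − (-0.6433) = 1.4155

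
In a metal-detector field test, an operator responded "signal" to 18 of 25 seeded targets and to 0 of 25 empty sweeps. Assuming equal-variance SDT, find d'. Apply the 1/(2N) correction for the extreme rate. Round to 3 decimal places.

The false-alarm rate is 0/25 = 0, so apply the 1/(2N) correction: FA → 1/(2·25) = 0.02000.
z(H) = z(0.72000) = 0.5828
z(FA) = z(0.02000) = -2.0537
d' = 0.5828 − (-2.0537) = 2.6365

d' = 2.637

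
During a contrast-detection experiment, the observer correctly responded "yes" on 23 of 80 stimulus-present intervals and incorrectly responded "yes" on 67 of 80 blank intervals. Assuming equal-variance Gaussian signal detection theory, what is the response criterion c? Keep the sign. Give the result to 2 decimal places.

H = 23/80 = 0.2875
FA = 67/80 = 0.8375
z(H) = z(0.2875) = -0.561
z(FA) = z(0.8375) = 0.984
c = −½·[z(H) + z(FA)] = −0.5 × (-0.561 + 0.984) = -0.2115
c < 0: the observer has a liberal response bias.

c = -0.21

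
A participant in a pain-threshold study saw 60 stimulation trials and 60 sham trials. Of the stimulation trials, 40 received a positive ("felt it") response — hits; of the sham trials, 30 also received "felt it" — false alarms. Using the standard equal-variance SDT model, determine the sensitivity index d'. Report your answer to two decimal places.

d' = 0.43

H = 40/60 = 0.6667
FA = 30/60 = 0.5000
z(H) = 0.431
z(FA) = 0.000
d' = z(H) − z(FA) = 0.431 − 0.000 = 0.431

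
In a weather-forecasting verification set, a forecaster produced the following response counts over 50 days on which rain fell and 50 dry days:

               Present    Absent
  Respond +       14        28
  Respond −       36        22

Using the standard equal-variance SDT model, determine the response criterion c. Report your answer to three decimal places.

H = 14/50 = 0.2800
FA = 28/50 = 0.5600
z(0.2800) = -0.5828, z(0.5600) = 0.1510
c = −½·[z(H) + z(FA)] = −0.5 × (-0.5828 + 0.1510) = 0.2159

c = 0.216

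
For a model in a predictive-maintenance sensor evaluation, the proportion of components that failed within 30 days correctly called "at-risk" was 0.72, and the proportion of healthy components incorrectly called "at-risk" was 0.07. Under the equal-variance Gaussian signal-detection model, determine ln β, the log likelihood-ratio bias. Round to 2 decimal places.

z(0.72) = 0.583, z(0.07) = -1.476
ln β = −½·[z(H)² − z(FA)²] = −0.5 × (0.340 − 2.179) = 0.9195

ln β = 0.92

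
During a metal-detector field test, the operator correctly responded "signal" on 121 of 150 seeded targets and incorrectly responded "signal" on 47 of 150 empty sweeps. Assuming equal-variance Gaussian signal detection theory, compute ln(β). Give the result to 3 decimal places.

ln β = -0.256

H = 121/150 = 0.8067
FA = 47/150 = 0.3133
Φ⁻¹(H) = Φ⁻¹(0.8067) = 0.8658
Φ⁻¹(FA) = Φ⁻¹(0.3133) = -0.4865
ln β = −½·[z(H)² − z(FA)²] = −0.5 × (0.7496 − 0.2367) = -0.25645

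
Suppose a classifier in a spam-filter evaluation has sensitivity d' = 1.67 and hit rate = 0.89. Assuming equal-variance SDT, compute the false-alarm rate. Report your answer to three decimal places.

z(hit rate) = z(0.89) = 1.2265
z(FA) = z(H) − d' = 1.2265 − 1.67 = -0.4435
false-alarm rate = Φ(-0.4435) = 0.3287

false-alarm rate = 0.329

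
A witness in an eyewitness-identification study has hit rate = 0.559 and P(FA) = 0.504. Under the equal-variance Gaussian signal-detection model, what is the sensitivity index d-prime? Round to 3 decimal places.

z(H) = 0.1484
z(FA) = 0.0100
d' = z(H) − z(FA) = 0.1484 − 0.0100 = 0.1384

d-prime = 0.138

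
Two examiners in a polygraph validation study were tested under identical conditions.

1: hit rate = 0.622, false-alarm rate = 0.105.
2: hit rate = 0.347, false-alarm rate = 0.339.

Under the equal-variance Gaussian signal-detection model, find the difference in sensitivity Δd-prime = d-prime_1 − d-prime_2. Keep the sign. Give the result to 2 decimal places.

1: z(0.622) = 0.311, z(0.105) = -1.254, d' = 1.565
2: z(0.347) = -0.393, z(0.339) = -0.415, d' = 0.022
Δd' = d'_1 − d'_2 = 1.565 − 0.022 = 1.543
1 has the higher sensitivity.

Δd-prime = 1.54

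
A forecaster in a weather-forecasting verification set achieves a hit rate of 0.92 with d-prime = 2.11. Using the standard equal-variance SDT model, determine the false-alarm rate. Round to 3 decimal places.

false-alarm rate = 0.240

z(hit rate) = z(0.92) = 1.4051
z(FA) = z(H) − d' = 1.4051 − 2.11 = -0.7049
false-alarm rate = Φ(-0.7049) = 0.2404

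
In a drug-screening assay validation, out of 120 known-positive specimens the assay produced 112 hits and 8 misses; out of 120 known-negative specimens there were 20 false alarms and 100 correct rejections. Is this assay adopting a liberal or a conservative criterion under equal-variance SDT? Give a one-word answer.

z(H) = 1.501, z(FA) = -0.967
c = −½·(z(H) + z(FA)) = -0.267
c < 0 → liberal criterion (biased toward responding “yes”).

liberal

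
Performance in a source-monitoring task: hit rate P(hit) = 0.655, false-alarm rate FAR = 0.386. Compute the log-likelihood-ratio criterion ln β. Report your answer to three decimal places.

Φ⁻¹(H) = 0.3989
Φ⁻¹(FA) = -0.2898
ln β = −½·[z(H)² − z(FA)²] = −0.5 × (0.1591 − 0.0840) = -0.03755

ln β = -0.038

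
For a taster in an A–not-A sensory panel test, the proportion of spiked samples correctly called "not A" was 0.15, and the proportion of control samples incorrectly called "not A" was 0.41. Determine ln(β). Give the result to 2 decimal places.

Φ⁻¹(H) = -1.036
Φ⁻¹(FA) = -0.228
ln β = −½·[z(H)² − z(FA)²] = −0.5 × (1.073 − 0.052) = -0.5105

ln β = -0.51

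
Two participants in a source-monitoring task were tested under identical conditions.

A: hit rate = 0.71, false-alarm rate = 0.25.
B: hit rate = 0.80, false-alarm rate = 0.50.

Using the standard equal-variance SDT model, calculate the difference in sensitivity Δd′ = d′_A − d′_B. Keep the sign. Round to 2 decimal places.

Δd′ = 0.39

A: z(0.71) = 0.553, z(0.25) = -0.674, d' = 1.227
B: z(0.80) = 0.842, z(0.50) = 0.000, d' = 0.842
Δd' = d'_A − d'_B = 1.227 − 0.842 = 0.385
A has the higher sensitivity.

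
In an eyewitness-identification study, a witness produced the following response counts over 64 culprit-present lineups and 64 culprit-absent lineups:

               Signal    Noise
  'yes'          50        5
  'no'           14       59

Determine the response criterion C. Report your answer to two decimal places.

C = 0.32

H = 50/64 = 0.7812
FA = 5/64 = 0.0781
z(H) = 0.7763
z(FA) = -1.4180
c = −½·[z(H) + z(FA)] = −0.5 × (0.7763 + (-1.4180)) = 0.32085
c > 0: the witness has a conservative response bias.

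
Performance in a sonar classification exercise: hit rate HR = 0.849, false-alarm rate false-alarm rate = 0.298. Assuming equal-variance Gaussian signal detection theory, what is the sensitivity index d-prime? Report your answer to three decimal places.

z(H) = 1.0322
z(FA) = -0.5302
d' = z(H) − z(FA) = 1.0322 − (-0.5302) = 1.5624

d-prime = 1.562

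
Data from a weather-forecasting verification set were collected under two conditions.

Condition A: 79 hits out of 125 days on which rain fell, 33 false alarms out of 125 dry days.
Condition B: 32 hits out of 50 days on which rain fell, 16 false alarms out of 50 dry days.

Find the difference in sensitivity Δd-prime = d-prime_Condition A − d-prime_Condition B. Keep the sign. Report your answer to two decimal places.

Δd-prime = 0.14

Condition A: z(0.6320) = 0.337, z(0.2640) = -0.631, d' = 0.968
Condition B: z(0.6400) = 0.358, z(0.3200) = -0.468, d' = 0.826
Δd' = d'_Condition A − d'_Condition B = 0.968 − 0.826 = 0.142
Condition A has the higher sensitivity.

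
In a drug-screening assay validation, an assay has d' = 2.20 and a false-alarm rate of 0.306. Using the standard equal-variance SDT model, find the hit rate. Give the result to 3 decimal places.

hit rate = 0.955

z(false-alarm rate) = z(0.306) = -0.5072
z(H) = z(FA) + d' = -0.5072 + 2.20 = 1.6928
hit rate = Φ(1.6928) = 0.9548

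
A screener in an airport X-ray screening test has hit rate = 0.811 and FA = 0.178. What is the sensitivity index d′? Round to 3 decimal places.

Φ⁻¹(H) = Φ⁻¹(0.811) = 0.8816
Φ⁻¹(FA) = Φ⁻¹(0.178) = -0.9230
d' = z(H) − z(FA) = 0.8816 − (-0.9230) = 1.8046

d′ = 1.805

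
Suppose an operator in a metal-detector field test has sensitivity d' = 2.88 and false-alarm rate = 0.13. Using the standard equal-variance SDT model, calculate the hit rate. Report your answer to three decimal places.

z(false-alarm rate) = z(0.13) = -1.1264
z(H) = z(FA) + d' = -1.1264 + 2.88 = 1.7536
hit rate = Φ(1.7536) = 0.9603

hit rate = 0.960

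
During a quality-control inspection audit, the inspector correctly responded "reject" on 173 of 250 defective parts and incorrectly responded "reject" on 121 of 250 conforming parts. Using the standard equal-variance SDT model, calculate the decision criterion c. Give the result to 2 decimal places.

c = -0.23

H = 173/250 = 0.6920
FA = 121/250 = 0.4840
z(H) = 0.5015
z(FA) = -0.0401
c = −½·[z(H) + z(FA)] = −0.5 × (0.5015 + (-0.0401)) = -0.2307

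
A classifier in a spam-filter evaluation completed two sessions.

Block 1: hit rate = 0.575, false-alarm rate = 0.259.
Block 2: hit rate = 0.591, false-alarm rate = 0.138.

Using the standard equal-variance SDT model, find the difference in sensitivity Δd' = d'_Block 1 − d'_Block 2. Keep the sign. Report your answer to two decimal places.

Δd' = -0.48

Block 1: z(0.575) = 0.189, z(0.259) = -0.646, d' = 0.835
Block 2: z(0.591) = 0.230, z(0.138) = -1.089, d' = 1.319
Δd' = d'_Block 1 − d'_Block 2 = 0.835 − 1.319 = -0.484
Block 2 has the higher sensitivity.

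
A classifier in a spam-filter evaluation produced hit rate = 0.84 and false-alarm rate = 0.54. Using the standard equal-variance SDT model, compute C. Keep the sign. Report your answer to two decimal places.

C = -0.55

Φ⁻¹(H) = Φ⁻¹(0.84) = 0.994
Φ⁻¹(FA) = Φ⁻¹(0.54) = 0.100
c = −½·[z(H) + z(FA)] = −0.5 × (0.994 + 0.100) = -0.547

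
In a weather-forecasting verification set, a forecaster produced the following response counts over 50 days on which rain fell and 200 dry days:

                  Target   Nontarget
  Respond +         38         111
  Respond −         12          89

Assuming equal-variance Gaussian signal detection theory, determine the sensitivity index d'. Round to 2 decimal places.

d' = 0.57

H = 38/50 = 0.7600
FA = 111/200 = 0.5550
z(H) = 0.706
z(FA) = 0.138
d' = z(H) − z(FA) = 0.706 − 0.138 = 0.568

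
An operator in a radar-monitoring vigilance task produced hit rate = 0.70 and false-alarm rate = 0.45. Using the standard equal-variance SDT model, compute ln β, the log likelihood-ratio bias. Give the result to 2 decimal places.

z(0.70) = 0.524, z(0.45) = -0.126
ln β = −½·[z(H)² − z(FA)²] = −0.5 × (0.275 − 0.016) = -0.1295

ln β = -0.13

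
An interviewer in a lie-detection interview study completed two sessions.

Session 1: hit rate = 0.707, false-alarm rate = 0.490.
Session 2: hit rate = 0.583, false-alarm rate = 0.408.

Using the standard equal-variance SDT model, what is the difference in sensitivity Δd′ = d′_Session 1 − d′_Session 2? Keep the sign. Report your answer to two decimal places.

Δd′ = 0.13

Session 1: z(0.707) = 0.545, z(0.490) = -0.025, d' = 0.570
Session 2: z(0.583) = 0.210, z(0.408) = -0.233, d' = 0.443
Δd' = d'_Session 1 − d'_Session 2 = 0.570 − 0.443 = 0.127
Session 1 has the higher sensitivity.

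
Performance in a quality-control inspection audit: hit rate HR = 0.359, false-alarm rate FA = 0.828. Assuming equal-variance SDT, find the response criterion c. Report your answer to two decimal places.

c = -0.29

z(H) = z(0.359) = -0.361
z(FA) = z(0.828) = 0.946
c = −½·[z(H) + z(FA)] = −0.5 × (-0.361 + 0.946) = -0.2925
c < 0: the inspector has a liberal response bias.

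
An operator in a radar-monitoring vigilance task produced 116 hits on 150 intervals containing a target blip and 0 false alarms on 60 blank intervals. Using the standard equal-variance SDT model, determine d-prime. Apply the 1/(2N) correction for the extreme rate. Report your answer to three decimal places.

d-prime = 3.144

The false-alarm rate is 0/60 = 0, so apply the 1/(2N) correction: FA → 1/(2·60) = 0.00833.
z(H) = z(0.77333) = 0.7499
z(FA) = z(0.00833) = -2.3941
d' = 0.7499 − (-2.3941) = 3.1440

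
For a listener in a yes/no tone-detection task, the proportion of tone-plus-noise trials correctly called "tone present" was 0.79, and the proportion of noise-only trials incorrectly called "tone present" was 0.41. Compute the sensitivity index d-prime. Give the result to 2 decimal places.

z(H) = 0.806
z(FA) = -0.228
d' = z(H) − z(FA) = 0.806 − (-0.228) = 1.034

d-prime = 1.03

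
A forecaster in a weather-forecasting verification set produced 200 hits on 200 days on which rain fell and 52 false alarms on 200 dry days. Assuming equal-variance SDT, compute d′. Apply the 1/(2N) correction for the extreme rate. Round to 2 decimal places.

d′ = 3.45

The hit rate is 200/200 = 1, so apply the 1/(2N) correction: H → 1 − 1/(2·200) = 0.99750.
z(H) = z(0.99750) = 2.807
z(FA) = z(0.26000) = -0.643
d' = 2.807 − (-0.643) = 3.450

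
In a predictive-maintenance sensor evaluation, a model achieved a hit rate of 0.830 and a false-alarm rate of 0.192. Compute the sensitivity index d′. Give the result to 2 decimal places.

d′ = 1.82

z(H) = z(0.830) = 0.9542
z(FA) = z(0.192) = -0.8705
d' = z(H) − z(FA) = 0.9542 − (-0.8705) = 1.8247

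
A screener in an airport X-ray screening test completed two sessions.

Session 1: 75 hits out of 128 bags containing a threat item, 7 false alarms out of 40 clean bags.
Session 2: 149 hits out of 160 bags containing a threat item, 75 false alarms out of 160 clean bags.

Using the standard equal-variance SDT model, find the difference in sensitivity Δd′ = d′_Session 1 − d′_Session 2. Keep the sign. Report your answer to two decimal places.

Session 1: z(0.5859) = 0.217, z(0.1750) = -0.935, d' = 1.152
Session 2: z(0.9313) = 1.486, z(0.4688) = -0.078, d' = 1.564
Δd' = d'_Session 1 − d'_Session 2 = 1.152 − 1.564 = -0.412
Session 2 has the higher sensitivity.

Δd′ = -0.41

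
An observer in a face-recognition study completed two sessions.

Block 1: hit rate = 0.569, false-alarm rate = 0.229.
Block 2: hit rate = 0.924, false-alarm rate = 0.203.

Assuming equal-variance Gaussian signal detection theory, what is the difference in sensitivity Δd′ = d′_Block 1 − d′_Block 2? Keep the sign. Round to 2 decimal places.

Block 1: z(0.569) = 0.174, z(0.229) = -0.742, d' = 0.916
Block 2: z(0.924) = 1.433, z(0.203) = -0.831, d' = 2.264
Δd' = d'_Block 1 − d'_Block 2 = 0.916 − 2.264 = -1.348
Block 2 has the higher sensitivity.

Δd′ = -1.35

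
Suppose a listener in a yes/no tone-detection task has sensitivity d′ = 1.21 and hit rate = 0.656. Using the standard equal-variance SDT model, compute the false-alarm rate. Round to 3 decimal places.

false-alarm rate = 0.209

z(hit rate) = z(0.656) = 0.4016
z(FA) = z(H) − d' = 0.4016 − 1.21 = -0.8084
false-alarm rate = Φ(-0.8084) = 0.2094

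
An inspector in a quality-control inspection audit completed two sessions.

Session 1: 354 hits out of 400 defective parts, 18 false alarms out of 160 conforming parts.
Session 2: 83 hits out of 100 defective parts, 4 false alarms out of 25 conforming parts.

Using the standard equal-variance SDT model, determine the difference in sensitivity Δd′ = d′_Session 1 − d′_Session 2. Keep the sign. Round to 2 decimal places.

Δd′ = 0.47

Session 1: z(0.8850) = 1.200, z(0.1125) = -1.213, d' = 2.413
Session 2: z(0.8300) = 0.954, z(0.1600) = -0.994, d' = 1.948
Δd' = d'_Session 1 − d'_Session 2 = 2.413 − 1.948 = 0.465
Session 1 has the higher sensitivity.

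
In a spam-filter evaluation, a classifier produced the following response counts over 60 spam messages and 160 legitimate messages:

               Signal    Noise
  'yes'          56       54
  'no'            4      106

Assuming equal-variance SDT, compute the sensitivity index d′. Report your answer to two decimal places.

H = 56/60 = 0.9333
FA = 54/160 = 0.3375
Φ⁻¹(H) = Φ⁻¹(0.9333) = 1.501
Φ⁻¹(FA) = Φ⁻¹(0.3375) = -0.419
d' = z(H) − z(FA) = 1.501 − (-0.419) = 1.920

d′ = 1.92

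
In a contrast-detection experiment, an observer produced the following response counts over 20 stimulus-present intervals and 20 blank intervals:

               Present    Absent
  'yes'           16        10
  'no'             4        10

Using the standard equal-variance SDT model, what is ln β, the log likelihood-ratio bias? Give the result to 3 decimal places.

H = 16/20 = 0.8000
FA = 10/20 = 0.5000
z(H) = z(0.8000) = 0.8416
z(FA) = z(0.5000) = 0.0000
ln β = −½·[z(H)² − z(FA)²] = −0.5 × (0.7083 − 0.0000) = -0.35415

ln β = -0.354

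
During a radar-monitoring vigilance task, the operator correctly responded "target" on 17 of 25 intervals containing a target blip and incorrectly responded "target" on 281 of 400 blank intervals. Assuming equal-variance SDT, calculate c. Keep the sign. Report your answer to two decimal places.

c = -0.50

H = 17/25 = 0.6800
FA = 281/400 = 0.7025
z(H) = z(0.6800) = 0.4677
z(FA) = z(0.7025) = 0.5316
c = −½·[z(H) + z(FA)] = −0.5 × (0.4677 + 0.5316) = -0.49965
c < 0: the operator has a liberal response bias.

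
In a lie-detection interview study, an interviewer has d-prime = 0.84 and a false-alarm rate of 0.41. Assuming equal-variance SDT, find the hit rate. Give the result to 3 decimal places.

z(false-alarm rate) = z(0.41) = -0.2275
z(H) = z(FA) + d' = -0.2275 + 0.84 = 0.6125
hit rate = Φ(0.6125) = 0.7299

hit rate = 0.730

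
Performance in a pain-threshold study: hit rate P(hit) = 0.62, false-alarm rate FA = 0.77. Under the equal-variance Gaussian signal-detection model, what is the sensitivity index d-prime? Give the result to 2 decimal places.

Φ⁻¹(0.62) = 0.305, Φ⁻¹(0.77) = 0.739
d' = z(H) − z(FA) = 0.305 − 0.739 = -0.434

d-prime = -0.43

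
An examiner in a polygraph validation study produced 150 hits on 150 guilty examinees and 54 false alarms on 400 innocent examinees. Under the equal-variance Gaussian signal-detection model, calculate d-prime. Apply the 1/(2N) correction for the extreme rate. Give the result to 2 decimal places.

d-prime = 3.82

The hit rate is 150/150 = 1, so apply the 1/(2N) correction: H → 1 − 1/(2·150) = 0.99667.
z(H) = z(0.99667) = 2.713
z(FA) = z(0.13500) = -1.103
d' = 2.713 − (-1.103) = 3.816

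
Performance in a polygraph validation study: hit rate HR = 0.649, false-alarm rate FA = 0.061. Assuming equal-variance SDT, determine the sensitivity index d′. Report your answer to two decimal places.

d′ = 1.93

z(H) = z(0.649) = 0.3826
z(FA) = z(0.061) = -1.5464
d' = z(H) − z(FA) = 0.3826 − (-1.5464) = 1.9290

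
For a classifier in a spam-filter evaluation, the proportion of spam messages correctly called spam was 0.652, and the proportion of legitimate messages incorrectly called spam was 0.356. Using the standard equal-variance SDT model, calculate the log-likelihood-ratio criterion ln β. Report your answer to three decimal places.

ln β = -0.008

z(0.652) = 0.3907, z(0.356) = -0.3692
ln β = −½·[z(H)² − z(FA)²] = −0.5 × (0.1526 − 0.1363) = -0.00815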